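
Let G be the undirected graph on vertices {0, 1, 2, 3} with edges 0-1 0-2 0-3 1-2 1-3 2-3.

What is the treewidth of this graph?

A width-3 tree decomposition is:
Bags: B1 = {0, 1, 2, 3}
Tree: (single bag)
A single bag containing all 4 vertices is trivially a valid decomposition of width 3. For the lower bound, the 4 vertices {0, 1, 2, 3} are pairwise adjacent, and any tree decomposition puts a clique entirely inside one bag — forcing width ≥ 3. Combining the bounds, tw(G) = 3.

3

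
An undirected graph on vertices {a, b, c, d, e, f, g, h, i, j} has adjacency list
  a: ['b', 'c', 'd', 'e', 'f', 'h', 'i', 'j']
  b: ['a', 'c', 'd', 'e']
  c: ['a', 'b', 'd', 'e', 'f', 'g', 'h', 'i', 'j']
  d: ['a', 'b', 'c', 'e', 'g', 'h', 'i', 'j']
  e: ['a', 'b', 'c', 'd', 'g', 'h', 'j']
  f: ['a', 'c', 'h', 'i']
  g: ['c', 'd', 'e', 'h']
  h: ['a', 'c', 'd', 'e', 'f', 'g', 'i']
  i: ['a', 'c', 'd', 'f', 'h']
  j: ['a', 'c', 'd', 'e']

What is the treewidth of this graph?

A width-4 tree decomposition is:
Bags: B1 = {a, c, d, h, i}  B2 = {a, c, d, e, h}  B3 = {a, c, d, e, j}  B4 = {c, d, e, g, h}  B5 = {a, c, f, h, i}  B6 = {a, b, c, d, e}
Tree: B1–B2, B2–B3, B2–B4, B1–B5, B2–B6
Every bag has size at most 5, so the width is 5 − 1 = 4 and tw(G) ≤ 4. Conversely, {c, d, e, g, h} is a clique of size 5, and the vertices of any clique must share a bag in every tree decomposition; so some bag has ≥ 5 vertices and tw(G) ≥ 4. Combining the bounds, tw(G) = 4.

4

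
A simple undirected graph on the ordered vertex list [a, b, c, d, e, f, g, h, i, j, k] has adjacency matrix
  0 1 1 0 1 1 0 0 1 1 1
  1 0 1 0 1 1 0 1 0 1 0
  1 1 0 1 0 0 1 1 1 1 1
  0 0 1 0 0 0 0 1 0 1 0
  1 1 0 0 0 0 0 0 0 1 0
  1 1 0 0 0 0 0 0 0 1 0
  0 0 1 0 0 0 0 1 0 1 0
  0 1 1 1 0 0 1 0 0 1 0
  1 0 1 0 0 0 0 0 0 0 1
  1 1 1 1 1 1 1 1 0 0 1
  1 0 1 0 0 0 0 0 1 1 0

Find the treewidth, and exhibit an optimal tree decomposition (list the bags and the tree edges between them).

Treewidth 3.
One such decomposition:
Bags: B1 = {a, b, c, j}  B2 = {a, b, e, j}  B3 = {b, c, h, j}  B4 = {a, b, f, j}  B5 = {a, c, j, k}  B6 = {c, d, h, j}  B7 = {c, g, h, j}  B8 = {a, c, i, k}
Tree: B1–B2, B1–B3, B1–B4, B1–B5, B3–B6, B3–B7, B5–B8

Each bag holds 4 vertices, so the decomposition has width 3, which upper-bounds the treewidth. For the lower bound, the 4 vertices {a, b, e, j} are pairwise adjacent, and any tree decomposition puts a clique entirely inside one bag — forcing width ≥ 3. Combining the bounds, tw(G) = 3.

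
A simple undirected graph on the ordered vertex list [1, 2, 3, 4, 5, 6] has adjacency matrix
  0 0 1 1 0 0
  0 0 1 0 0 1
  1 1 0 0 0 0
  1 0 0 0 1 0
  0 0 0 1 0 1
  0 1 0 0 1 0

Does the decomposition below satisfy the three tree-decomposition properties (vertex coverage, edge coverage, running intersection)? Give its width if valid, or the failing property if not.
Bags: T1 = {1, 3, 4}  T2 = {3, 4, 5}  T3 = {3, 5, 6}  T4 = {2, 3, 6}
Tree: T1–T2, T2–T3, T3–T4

Yes; width 2.

Checking the three conditions: (i) the bags cover all of {1, 2, 3, 4, 5, 6}; (ii) for each edge, some bag contains both endpoints; (iii) the bags containing any fixed vertex form a subtree. All hold, so the decomposition is valid with width 3 − 1 = 2.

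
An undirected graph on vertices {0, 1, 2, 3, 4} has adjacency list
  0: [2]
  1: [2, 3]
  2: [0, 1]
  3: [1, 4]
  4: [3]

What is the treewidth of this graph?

1

A width-1 tree decomposition is:
Bags: B1 = {3, 4}  B2 = {1, 3}  B3 = {1, 2}  B4 = {0, 2}
Tree: B1–B2, B2–B3, B3–B4
Every bag has size at most 2, so the width is 2 − 1 = 1 and tw(G) ≤ 1. Since G has at least one edge (e.g. 4–3), it is not an edgeless graph, so tw(G) ≥ 1. The upper and lower bounds meet at 1, so that is the treewidth.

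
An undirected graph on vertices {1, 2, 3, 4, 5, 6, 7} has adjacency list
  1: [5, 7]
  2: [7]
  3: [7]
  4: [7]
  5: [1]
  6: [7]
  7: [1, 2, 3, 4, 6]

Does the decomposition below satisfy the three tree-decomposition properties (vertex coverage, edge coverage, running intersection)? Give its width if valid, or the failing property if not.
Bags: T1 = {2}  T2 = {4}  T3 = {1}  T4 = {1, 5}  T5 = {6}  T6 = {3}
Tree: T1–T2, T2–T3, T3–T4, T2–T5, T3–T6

A tree decomposition must satisfy three properties: every vertex lies in some bag; for every edge, both endpoints lie together in some bag; and for every vertex, the bags containing it form a connected subtree. Here vertex 7 appears in no bag, so the decomposition is invalid.

No — vertex 7 appears in no bag.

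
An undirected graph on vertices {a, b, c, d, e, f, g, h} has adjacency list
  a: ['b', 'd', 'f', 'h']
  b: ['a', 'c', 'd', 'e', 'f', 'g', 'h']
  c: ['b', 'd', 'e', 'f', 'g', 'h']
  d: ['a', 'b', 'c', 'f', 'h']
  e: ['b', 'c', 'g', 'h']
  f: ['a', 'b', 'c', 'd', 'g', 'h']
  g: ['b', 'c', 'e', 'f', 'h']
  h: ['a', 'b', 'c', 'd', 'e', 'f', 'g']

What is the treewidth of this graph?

4

A width-4 tree decomposition is:
Bags: B1 = {b, c, d, f, h}  B2 = {b, c, f, g, h}  B3 = {a, b, d, f, h}  B4 = {b, c, e, g, h}
Tree: B1–B2, B1–B3, B2–B4
Each bag holds 5 vertices, so the decomposition has width 4, which upper-bounds the treewidth. On the other hand G contains the 5-clique {b, c, e, g, h}. A clique must lie in a single bag of any decomposition, so no decomposition can have width below 4. Combining the bounds, tw(G) = 4.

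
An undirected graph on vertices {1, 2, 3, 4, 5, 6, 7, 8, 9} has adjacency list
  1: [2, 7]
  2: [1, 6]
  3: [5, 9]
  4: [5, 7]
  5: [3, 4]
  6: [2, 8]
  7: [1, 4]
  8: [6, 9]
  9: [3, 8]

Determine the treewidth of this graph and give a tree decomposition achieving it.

Every bag has size at most 3, so the width is 3 − 1 = 2 and tw(G) ≤ 2. For the lower bound, G contains the cycle 5–4–7–1–2–6–8–9–3–5, so G is not a forest; only forests have treewidth ≤ 1, hence tw(G) ≥ 2. Therefore the treewidth is 2.

Treewidth 2.
Bags: B1 = {4, 5, 7}  B2 = {1, 5, 7}  B3 = {1, 2, 5}  B4 = {2, 5, 6}  B5 = {5, 6, 8}  B6 = {5, 8, 9}  B7 = {3, 5, 9}
Tree: B1–B2, B2–B3, B3–B4, B4–B5, B5–B6, B6–B7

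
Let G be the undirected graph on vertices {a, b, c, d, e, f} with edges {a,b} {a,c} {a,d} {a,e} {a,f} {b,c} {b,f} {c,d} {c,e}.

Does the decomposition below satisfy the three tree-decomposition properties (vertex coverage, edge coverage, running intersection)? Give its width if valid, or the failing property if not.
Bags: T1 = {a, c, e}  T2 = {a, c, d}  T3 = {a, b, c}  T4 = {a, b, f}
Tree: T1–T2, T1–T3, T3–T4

Yes; width 2.

Vertex coverage: the bags together contain {a, b, c, d, e, f}, the full vertex set. Edge coverage: each edge of G has both endpoints in at least one bag. Running intersection: for every vertex, the bags containing it form a connected subtree. All three properties hold, so this is a valid tree decomposition of width max|bag| − 1 = 2, and hence tw(G) ≤ 2.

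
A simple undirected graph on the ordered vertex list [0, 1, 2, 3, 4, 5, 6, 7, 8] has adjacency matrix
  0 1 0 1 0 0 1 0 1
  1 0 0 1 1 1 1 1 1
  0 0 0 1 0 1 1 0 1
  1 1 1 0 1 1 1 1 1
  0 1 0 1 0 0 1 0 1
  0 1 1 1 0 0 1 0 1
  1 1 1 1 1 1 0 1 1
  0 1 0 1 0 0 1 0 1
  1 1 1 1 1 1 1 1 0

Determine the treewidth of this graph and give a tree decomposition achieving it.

Treewidth 4.
One such decomposition:
Bags: B1 = {0, 1, 3, 6, 8}  B2 = {1, 3, 5, 6, 8}  B3 = {2, 3, 5, 6, 8}  B4 = {1, 3, 4, 6, 8}  B5 = {1, 3, 6, 7, 8}
Tree: B1–B2, B2–B3, B1–B4, B2–B5

Each bag holds 5 vertices, so the decomposition has width 4, which upper-bounds the treewidth. Conversely, {0, 1, 3, 6, 8} is a clique of size 5, and the vertices of any clique must share a bag in every tree decomposition; so some bag has ≥ 5 vertices and tw(G) ≥ 4. Hence tw(G) = 4 exactly.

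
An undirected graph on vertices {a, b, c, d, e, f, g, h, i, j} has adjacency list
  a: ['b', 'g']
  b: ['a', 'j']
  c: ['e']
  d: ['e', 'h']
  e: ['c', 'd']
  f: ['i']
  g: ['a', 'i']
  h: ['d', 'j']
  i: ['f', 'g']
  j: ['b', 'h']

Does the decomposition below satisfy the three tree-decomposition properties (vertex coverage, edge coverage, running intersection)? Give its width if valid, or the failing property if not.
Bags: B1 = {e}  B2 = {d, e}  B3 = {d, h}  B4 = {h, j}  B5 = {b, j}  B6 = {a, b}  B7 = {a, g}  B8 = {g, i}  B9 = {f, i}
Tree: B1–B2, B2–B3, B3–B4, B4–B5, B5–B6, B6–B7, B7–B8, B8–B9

No — vertex c appears in no bag.

A tree decomposition must satisfy three properties: every vertex lies in some bag; for every edge, both endpoints lie together in some bag; and for every vertex, the bags containing it form a connected subtree. Here vertex c appears in no bag, so the decomposition is invalid.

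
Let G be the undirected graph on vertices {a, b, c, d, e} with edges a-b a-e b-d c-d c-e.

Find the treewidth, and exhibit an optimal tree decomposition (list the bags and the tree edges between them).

The largest bag has 3 vertices, giving width 2; this decomposition certifies tw(G) ≤ 2. Since a–b–d–c–e–a is a cycle in G, G is not acyclic. Forests are exactly the graphs of treewidth ≤ 1, so tw(G) ≥ 2. Therefore the treewidth is 2.

Treewidth 2.
Bags: B1 = {a, b, d}  B2 = {a, c, d}  B3 = {a, c, e}
Tree: B1–B2, B2–B3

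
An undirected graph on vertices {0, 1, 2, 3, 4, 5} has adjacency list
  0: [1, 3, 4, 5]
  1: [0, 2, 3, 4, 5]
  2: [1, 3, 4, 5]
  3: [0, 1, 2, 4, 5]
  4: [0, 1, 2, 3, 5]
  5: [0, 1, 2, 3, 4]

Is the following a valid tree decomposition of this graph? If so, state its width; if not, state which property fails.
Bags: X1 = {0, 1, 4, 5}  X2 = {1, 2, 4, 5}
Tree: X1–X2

A tree decomposition must satisfy three properties: every vertex lies in some bag; for every edge, both endpoints lie together in some bag; and for every vertex, the bags containing it form a connected subtree. Here vertex 3 appears in no bag, so the decomposition is invalid.

No — vertex 3 appears in no bag.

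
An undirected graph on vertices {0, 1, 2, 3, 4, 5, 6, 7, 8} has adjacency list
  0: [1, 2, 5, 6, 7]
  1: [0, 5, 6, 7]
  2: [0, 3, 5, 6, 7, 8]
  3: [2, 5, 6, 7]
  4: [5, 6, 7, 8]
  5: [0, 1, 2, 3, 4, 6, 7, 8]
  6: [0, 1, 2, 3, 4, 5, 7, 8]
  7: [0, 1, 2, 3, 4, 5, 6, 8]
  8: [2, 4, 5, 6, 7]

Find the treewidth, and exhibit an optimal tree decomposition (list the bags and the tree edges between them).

Treewidth 4.
Bags: B1 = {2, 3, 5, 6, 7}  B2 = {0, 2, 5, 6, 7}  B3 = {2, 5, 6, 7, 8}  B4 = {0, 1, 5, 6, 7}  B5 = {4, 5, 6, 7, 8}
Tree: B1–B2, B2–B3, B2–B4, B3–B5

Every bag has size at most 5, so the width is 5 − 1 = 4 and tw(G) ≤ 4. On the other hand G contains the 5-clique {0, 1, 5, 6, 7}. A clique must lie in a single bag of any decomposition, so no decomposition can have width below 4. Therefore the treewidth is 4.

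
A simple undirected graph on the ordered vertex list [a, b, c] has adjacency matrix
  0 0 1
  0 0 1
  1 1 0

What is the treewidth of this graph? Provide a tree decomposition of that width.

Treewidth 1.
One optimal decomposition is:
Bags: B1 = {a, c}  B2 = {b, c}
Tree: B1–B2

Each bag holds 2 vertices, so the decomposition has width 1, which upper-bounds the treewidth. Since G has at least one edge (e.g. a–c), it is not an edgeless graph, so tw(G) ≥ 1. Therefore the treewidth is 1.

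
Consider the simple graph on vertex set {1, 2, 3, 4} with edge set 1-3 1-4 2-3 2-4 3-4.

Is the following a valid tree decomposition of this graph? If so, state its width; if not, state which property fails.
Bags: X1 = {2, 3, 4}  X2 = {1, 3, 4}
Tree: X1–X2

Every vertex of G appears in some bag (union = {1, 2, 3, 4}); every edge is covered by a bag; and for each vertex v the set of bags containing v is connected in the bag tree. The decomposition is therefore valid. The largest bag has 3 vertices, so the width is 2.

Yes; width 2.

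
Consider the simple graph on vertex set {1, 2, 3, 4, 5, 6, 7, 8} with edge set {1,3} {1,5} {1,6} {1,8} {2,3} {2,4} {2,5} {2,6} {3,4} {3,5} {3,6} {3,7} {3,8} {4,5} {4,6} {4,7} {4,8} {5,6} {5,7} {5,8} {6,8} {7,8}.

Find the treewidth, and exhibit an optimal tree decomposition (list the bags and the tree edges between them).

Treewidth 4.
One such decomposition:
Bags: B1 = {2, 3, 4, 5, 6}  B2 = {3, 4, 5, 6, 8}  B3 = {1, 3, 5, 6, 8}  B4 = {3, 4, 5, 7, 8}
Tree: B1–B2, B2–B3, B2–B4

Each bag holds 5 vertices, so the decomposition has width 4, which upper-bounds the treewidth. On the other hand G contains the 5-clique {1, 3, 5, 6, 8}. A clique must lie in a single bag of any decomposition, so no decomposition can have width below 4. Therefore the treewidth is 4.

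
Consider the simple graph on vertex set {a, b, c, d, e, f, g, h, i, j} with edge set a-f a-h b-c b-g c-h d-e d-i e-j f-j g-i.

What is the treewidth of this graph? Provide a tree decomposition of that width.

Treewidth 2.
One such decomposition:
Bags: B1 = {a, c, h}  B2 = {a, b, c}  B3 = {a, b, g}  B4 = {a, g, i}  B5 = {a, d, i}  B6 = {a, d, e}  B7 = {a, e, j}  B8 = {a, f, j}
Tree: B1–B2, B2–B3, B3–B4, B4–B5, B5–B6, B6–B7, B7–B8

Every bag has size at most 3, so the width is 3 − 1 = 2 and tw(G) ≤ 2. For the lower bound, G contains the cycle a–h–c–b–g–i–d–e–j–f–a, so G is not a forest; only forests have treewidth ≤ 1, hence tw(G) ≥ 2. Combining the bounds, tw(G) = 2.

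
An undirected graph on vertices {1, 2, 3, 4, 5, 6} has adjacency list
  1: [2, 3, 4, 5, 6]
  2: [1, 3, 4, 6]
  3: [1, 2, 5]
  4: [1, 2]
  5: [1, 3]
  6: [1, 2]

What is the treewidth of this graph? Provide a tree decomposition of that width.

Treewidth 2.
One optimal decomposition is:
Bags: B1 = {1, 2, 4}  B2 = {1, 2, 3}  B3 = {1, 3, 5}  B4 = {1, 2, 6}
Tree: B1–B2, B2–B3, B1–B4

The largest bag has 3 vertices, giving width 2; this decomposition certifies tw(G) ≤ 2. On the other hand G contains the 3-clique {1, 2, 3}. A clique must lie in a single bag of any decomposition, so no decomposition can have width below 2. Hence tw(G) = 2 exactly.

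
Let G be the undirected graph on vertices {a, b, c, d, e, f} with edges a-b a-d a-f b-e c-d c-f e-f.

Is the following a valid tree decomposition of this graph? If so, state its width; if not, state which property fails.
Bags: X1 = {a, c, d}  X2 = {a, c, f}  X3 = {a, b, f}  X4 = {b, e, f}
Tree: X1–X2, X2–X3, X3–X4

Yes; width 2.

Every vertex of G appears in some bag (union = {a, b, c, d, e, f}); every edge is covered by a bag; and for each vertex v the set of bags containing v is connected in the bag tree. The decomposition is therefore valid. The largest bag has 3 vertices, so the width is 2.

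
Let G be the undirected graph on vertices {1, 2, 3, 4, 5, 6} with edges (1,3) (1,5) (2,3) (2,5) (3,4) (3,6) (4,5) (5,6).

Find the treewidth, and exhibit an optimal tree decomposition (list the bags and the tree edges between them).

Treewidth 2.
One such decomposition:
Bags: B1 = {3, 4, 5}  B2 = {1, 3, 5}  B3 = {3, 5, 6}  B4 = {2, 3, 5}
Tree: B1–B2, B2–B3, B3–B4

Each bag holds 3 vertices, so the decomposition has width 2, which upper-bounds the treewidth. The edges 4–3–1–5–4 form a cycle, so G is not a tree and its treewidth is at least 2. Therefore the treewidth is 2.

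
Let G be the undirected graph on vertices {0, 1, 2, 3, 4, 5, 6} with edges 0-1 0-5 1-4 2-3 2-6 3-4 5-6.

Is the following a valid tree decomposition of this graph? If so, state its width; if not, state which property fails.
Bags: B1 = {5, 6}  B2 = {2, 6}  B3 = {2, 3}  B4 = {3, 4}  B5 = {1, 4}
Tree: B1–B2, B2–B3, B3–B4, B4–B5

A tree decomposition must satisfy three properties: every vertex lies in some bag; for every edge, both endpoints lie together in some bag; and for every vertex, the bags containing it form a connected subtree. Here vertex 0 appears in no bag, so the decomposition is invalid.

No — vertex 0 appears in no bag.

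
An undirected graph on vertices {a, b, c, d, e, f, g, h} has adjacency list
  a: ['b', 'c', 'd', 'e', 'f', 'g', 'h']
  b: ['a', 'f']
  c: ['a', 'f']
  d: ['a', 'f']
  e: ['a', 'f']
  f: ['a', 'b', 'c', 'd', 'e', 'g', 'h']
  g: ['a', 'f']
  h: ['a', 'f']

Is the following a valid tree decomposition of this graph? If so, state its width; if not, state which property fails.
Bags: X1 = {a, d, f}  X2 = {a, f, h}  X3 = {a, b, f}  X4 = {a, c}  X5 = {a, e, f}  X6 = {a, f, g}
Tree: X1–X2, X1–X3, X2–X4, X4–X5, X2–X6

No — edge (f,c) lies in no bag.

A tree decomposition must satisfy three properties: every vertex lies in some bag; for every edge, both endpoints lie together in some bag; and for every vertex, the bags containing it form a connected subtree. Here edge (f,c) lies in no bag, so the decomposition is invalid.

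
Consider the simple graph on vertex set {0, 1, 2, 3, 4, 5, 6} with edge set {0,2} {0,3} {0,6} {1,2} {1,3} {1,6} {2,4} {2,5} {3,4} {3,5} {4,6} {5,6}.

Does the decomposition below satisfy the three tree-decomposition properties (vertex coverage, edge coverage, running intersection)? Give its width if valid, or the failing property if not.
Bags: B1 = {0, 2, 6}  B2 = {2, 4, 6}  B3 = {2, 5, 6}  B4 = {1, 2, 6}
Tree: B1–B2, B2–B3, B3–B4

A tree decomposition must satisfy three properties: every vertex lies in some bag; for every edge, both endpoints lie together in some bag; and for every vertex, the bags containing it form a connected subtree. Here vertex 3 appears in no bag, so the decomposition is invalid.

No — vertex 3 appears in no bag.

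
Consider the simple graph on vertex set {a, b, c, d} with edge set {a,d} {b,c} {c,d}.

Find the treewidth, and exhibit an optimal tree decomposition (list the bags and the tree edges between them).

Treewidth 1.
One such decomposition:
Bags: B1 = {a, d}  B2 = {c, d}  B3 = {b, c}
Tree: B1–B2, B2–B3

Every bag has size at most 2, so the width is 2 − 1 = 1 and tw(G) ≤ 1. G has an edge, so its treewidth is at least 1. Combining the bounds, tw(G) = 1.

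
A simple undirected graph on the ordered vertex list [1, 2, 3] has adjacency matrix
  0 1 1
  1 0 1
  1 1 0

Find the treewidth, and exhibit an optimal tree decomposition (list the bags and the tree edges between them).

A single bag containing all 3 vertices is trivially a valid decomposition of width 2. Conversely, {1, 2, 3} is a clique of size 3, and the vertices of any clique must share a bag in every tree decomposition; so some bag has ≥ 3 vertices and tw(G) ≥ 2. Hence tw(G) = 2 exactly.

Treewidth 2.
One such decomposition:
Bags: B1 = {1, 2, 3}
Tree: (single bag)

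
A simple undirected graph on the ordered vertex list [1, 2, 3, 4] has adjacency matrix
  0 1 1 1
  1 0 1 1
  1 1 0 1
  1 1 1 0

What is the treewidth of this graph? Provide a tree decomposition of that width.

Treewidth 3.
One such decomposition:
Bags: B1 = {1, 2, 3, 4}
Tree: (single bag)

With just one bag of size 4, the width is 4 − 1 = 3, so tw(G) ≤ 3. On the other hand G contains the 4-clique {1, 2, 3, 4}. A clique must lie in a single bag of any decomposition, so no decomposition can have width below 3. The upper and lower bounds meet at 3, so that is the treewidth.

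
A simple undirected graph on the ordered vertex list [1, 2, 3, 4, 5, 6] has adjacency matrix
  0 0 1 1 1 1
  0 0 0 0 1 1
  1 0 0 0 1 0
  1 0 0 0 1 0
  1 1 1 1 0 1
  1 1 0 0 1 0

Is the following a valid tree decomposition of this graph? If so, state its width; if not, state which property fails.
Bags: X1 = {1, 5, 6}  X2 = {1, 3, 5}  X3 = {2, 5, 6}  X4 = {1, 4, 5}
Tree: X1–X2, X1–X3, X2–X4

Vertex coverage: the bags together contain {1, 2, 3, 4, 5, 6}, the full vertex set. Edge coverage: each edge of G has both endpoints in at least one bag. Running intersection: for every vertex, the bags containing it form a connected subtree. All three properties hold, so this is a valid tree decomposition of width max|bag| − 1 = 2, and hence tw(G) ≤ 2.

Yes; width 2.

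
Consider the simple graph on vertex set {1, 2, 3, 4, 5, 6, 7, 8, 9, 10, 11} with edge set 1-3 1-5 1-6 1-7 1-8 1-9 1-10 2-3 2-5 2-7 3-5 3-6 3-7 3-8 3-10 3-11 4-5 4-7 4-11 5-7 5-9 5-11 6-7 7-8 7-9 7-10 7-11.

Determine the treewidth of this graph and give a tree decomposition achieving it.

Each bag holds 4 vertices, so the decomposition has width 3, which upper-bounds the treewidth. Conversely, {1, 5, 7, 9} is a clique of size 4, and the vertices of any clique must share a bag in every tree decomposition; so some bag has ≥ 4 vertices and tw(G) ≥ 3. The upper and lower bounds meet at 3, so that is the treewidth.

Treewidth 3.
One optimal decomposition is:
Bags: B1 = {1, 3, 7, 10}  B2 = {1, 3, 6, 7}  B3 = {1, 3, 5, 7}  B4 = {1, 5, 7, 9}  B5 = {3, 5, 7, 11}  B6 = {4, 5, 7, 11}  B7 = {2, 3, 5, 7}  B8 = {1, 3, 7, 8}
Tree: B1–B2, B1–B3, B3–B4, B3–B5, B5–B6, B3–B7, B2–B8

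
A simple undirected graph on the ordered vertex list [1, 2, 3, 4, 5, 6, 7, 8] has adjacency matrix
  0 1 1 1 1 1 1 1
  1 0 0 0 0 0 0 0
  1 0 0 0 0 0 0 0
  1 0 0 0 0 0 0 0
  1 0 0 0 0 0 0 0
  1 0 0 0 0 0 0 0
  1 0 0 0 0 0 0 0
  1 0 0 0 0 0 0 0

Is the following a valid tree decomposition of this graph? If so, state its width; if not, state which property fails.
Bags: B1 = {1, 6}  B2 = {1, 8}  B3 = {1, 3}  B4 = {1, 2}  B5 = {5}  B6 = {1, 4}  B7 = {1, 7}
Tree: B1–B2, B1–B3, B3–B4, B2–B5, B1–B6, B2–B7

A tree decomposition must satisfy three properties: every vertex lies in some bag; for every edge, both endpoints lie together in some bag; and for every vertex, the bags containing it form a connected subtree. Here edge (1,5) lies in no bag, so the decomposition is invalid.

No — edge (1,5) lies in no bag.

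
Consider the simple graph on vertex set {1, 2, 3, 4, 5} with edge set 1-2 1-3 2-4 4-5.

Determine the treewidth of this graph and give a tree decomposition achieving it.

The largest bag has 2 vertices, giving width 1; this decomposition certifies tw(G) ≤ 1. G has an edge, so its treewidth is at least 1. Therefore the treewidth is 1.

Treewidth 1.
One such decomposition:
Bags: B1 = {1, 3}  B2 = {1, 2}  B3 = {2, 4}  B4 = {4, 5}
Tree: B1–B2, B2–B3, B3–B4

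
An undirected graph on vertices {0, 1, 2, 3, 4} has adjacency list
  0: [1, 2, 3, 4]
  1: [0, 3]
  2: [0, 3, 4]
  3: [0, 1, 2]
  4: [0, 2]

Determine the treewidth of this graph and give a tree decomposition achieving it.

Each bag holds 3 vertices, so the decomposition has width 2, which upper-bounds the treewidth. On the other hand G contains the 3-clique {0, 1, 3}. A clique must lie in a single bag of any decomposition, so no decomposition can have width below 2. Hence tw(G) = 2 exactly.

Treewidth 2.
One such decomposition:
Bags: B1 = {0, 2, 3}  B2 = {0, 2, 4}  B3 = {0, 1, 3}
Tree: B1–B2, B1–B3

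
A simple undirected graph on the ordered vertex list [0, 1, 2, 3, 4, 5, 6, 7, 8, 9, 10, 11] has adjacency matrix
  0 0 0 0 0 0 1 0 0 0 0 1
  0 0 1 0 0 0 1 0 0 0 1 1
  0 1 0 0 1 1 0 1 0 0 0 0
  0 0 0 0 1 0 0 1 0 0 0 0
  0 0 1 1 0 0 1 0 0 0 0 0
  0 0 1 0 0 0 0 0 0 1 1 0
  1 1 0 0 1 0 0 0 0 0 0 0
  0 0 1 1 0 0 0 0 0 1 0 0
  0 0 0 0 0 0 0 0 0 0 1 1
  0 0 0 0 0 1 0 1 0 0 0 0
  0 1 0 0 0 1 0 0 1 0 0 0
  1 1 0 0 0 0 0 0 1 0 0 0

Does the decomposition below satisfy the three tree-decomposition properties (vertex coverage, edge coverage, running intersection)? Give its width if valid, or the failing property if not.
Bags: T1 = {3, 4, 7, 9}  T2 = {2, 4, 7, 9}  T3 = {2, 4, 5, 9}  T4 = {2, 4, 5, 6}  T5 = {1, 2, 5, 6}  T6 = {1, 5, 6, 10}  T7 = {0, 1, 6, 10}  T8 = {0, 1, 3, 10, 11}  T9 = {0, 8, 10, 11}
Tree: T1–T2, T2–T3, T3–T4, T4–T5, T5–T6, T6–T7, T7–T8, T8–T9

No — bags containing vertex 3 are not connected in the tree.

A tree decomposition must satisfy three properties: every vertex lies in some bag; for every edge, both endpoints lie together in some bag; and for every vertex, the bags containing it form a connected subtree. Here bags containing vertex 3 are not connected in the tree, so the decomposition is invalid.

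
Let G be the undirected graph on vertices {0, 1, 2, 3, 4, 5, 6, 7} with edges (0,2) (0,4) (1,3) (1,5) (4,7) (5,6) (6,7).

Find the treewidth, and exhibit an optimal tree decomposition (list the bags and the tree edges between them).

Treewidth 1.
Bags: B1 = {1, 3}  B2 = {1, 5}  B3 = {5, 6}  B4 = {6, 7}  B5 = {4, 7}  B6 = {0, 4}  B7 = {0, 2}
Tree: B1–B2, B2–B3, B3–B4, B4–B5, B5–B6, B6–B7

Every bag has size at most 2, so the width is 2 − 1 = 1 and tw(G) ≤ 1. Any graph with an edge has treewidth ≥ 1, and G has the edge 3–1. Hence tw(G) = 1 exactly.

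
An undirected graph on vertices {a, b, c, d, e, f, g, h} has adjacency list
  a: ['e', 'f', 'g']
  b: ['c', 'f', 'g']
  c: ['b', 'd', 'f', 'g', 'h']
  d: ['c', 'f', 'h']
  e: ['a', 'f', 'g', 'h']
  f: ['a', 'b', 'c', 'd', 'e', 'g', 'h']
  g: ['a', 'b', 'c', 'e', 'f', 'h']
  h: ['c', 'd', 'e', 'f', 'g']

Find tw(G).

A width-3 tree decomposition is:
Bags: B1 = {c, f, g, h}  B2 = {e, f, g, h}  B3 = {c, d, f, h}  B4 = {b, c, f, g}  B5 = {a, e, f, g}
Tree: B1–B2, B1–B3, B1–B4, B2–B5
The largest bag has 4 vertices, giving width 3; this decomposition certifies tw(G) ≤ 3. On the other hand G contains the 4-clique {c, d, f, h}. A clique must lie in a single bag of any decomposition, so no decomposition can have width below 3. Hence tw(G) = 3 exactly.

3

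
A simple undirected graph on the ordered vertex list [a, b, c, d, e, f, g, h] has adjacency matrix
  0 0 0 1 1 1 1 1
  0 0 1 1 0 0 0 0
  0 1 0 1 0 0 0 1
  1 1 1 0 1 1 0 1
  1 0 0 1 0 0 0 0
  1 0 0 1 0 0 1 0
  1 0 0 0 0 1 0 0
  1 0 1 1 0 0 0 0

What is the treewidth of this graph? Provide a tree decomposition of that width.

Every bag has size at most 3, so the width is 3 − 1 = 2 and tw(G) ≤ 2. For the lower bound, the 3 vertices {c, d, h} are pairwise adjacent, and any tree decomposition puts a clique entirely inside one bag — forcing width ≥ 2. Hence tw(G) = 2 exactly.

Treewidth 2.
One optimal decomposition is:
Bags: B1 = {a, d, h}  B2 = {c, d, h}  B3 = {a, d, f}  B4 = {a, f, g}  B5 = {a, d, e}  B6 = {b, c, d}
Tree: B1–B2, B1–B3, B3–B4, B1–B5, B2–B6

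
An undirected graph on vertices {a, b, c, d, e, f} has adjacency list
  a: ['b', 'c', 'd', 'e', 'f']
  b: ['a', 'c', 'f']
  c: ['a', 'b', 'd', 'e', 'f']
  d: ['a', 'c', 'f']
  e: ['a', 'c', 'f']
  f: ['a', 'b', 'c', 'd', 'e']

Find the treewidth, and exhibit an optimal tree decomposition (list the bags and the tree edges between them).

Each bag holds 4 vertices, so the decomposition has width 3, which upper-bounds the treewidth. For the lower bound, the 4 vertices {a, c, d, f} are pairwise adjacent, and any tree decomposition puts a clique entirely inside one bag — forcing width ≥ 3. Therefore the treewidth is 3.

Treewidth 3.
One optimal decomposition is:
Bags: B1 = {a, b, c, f}  B2 = {a, c, e, f}  B3 = {a, c, d, f}
Tree: B1–B2, B1–B3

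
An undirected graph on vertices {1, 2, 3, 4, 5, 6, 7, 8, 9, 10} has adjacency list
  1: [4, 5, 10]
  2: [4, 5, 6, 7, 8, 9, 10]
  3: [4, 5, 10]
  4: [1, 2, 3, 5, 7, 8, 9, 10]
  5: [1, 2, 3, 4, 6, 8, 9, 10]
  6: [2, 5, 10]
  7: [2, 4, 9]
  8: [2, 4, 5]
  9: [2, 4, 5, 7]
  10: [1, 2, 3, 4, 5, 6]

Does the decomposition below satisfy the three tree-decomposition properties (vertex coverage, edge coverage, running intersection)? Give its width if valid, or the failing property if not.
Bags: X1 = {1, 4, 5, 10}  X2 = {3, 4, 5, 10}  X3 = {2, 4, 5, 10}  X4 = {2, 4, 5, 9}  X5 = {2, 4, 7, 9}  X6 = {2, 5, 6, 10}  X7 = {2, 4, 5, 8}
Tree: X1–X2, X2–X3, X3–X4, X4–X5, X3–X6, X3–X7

Yes; width 3.

Every vertex of G appears in some bag (union = {1, 2, 3, 4, 5, 6, 7, 8, 9, 10}); every edge is covered by a bag; and for each vertex v the set of bags containing v is connected in the bag tree. The decomposition is therefore valid. The largest bag has 4 vertices, so the width is 3.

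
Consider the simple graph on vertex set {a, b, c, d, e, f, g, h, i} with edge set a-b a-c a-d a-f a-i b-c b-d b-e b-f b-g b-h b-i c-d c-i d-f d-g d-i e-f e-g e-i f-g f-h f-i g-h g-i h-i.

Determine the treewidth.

4

A width-4 tree decomposition is:
Bags: B1 = {b, e, f, g, i}  B2 = {b, d, f, g, i}  B3 = {b, f, g, h, i}  B4 = {a, b, d, f, i}  B5 = {a, b, c, d, i}
Tree: B1–B2, B1–B3, B2–B4, B4–B5
Every bag has size at most 5, so the width is 5 − 1 = 4 and tw(G) ≤ 4. Conversely, {a, b, c, d, i} is a clique of size 5, and the vertices of any clique must share a bag in every tree decomposition; so some bag has ≥ 5 vertices and tw(G) ≥ 4. Hence tw(G) = 4 exactly.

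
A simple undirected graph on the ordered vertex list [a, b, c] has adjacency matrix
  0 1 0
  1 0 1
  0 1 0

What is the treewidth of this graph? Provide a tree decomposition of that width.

The largest bag has 2 vertices, giving width 1; this decomposition certifies tw(G) ≤ 1. Since G has at least one edge (e.g. c–b), it is not an edgeless graph, so tw(G) ≥ 1. Hence tw(G) = 1 exactly.

Treewidth 1.
One optimal decomposition is:
Bags: B1 = {b, c}  B2 = {a, b}
Tree: B1–B2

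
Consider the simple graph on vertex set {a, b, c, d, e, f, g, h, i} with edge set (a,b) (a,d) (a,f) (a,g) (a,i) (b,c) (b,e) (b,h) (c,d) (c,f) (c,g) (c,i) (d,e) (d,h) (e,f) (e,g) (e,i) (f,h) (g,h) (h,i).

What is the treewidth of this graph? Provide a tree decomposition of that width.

Treewidth 4.
One such decomposition:
Bags: B1 = {a, c, e, g, h}  B2 = {a, c, e, f, h}  B3 = {a, c, e, h, i}  B4 = {a, c, d, e, h}  B5 = {a, b, c, e, h}
Tree: B1–B2, B2–B3, B3–B4, B4–B5

The largest bag has 5 vertices, giving width 4; this decomposition certifies tw(G) ≤ 4. For the lower bound: the 5 vertex sets {c,g}, {a,f}, {h,i}, {e}, {d} are disjoint, each induces a connected subgraph, and every pair is joined by at least one edge of G. Contracting each set to a single vertex therefore yields K_{5} as a minor, and since treewidth is minor-monotone, tw(G) ≥ tw(K_{5}) = 4. Therefore the treewidth is 4.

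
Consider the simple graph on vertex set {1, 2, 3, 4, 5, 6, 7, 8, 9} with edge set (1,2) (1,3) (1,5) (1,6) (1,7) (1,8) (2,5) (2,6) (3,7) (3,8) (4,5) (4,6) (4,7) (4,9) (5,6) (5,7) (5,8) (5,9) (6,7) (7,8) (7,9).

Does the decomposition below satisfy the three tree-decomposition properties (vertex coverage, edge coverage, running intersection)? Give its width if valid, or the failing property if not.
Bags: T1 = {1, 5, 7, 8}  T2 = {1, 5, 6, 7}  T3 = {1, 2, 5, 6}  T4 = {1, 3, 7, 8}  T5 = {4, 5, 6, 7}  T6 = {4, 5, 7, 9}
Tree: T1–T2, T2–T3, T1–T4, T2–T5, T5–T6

Yes; width 3.

Checking the three conditions: (i) the bags cover all of {1, 2, 3, 4, 5, 6, 7, 8, 9}; (ii) for each edge, some bag contains both endpoints; (iii) the bags containing any fixed vertex form a subtree. All hold, so the decomposition is valid with width 4 − 1 = 3.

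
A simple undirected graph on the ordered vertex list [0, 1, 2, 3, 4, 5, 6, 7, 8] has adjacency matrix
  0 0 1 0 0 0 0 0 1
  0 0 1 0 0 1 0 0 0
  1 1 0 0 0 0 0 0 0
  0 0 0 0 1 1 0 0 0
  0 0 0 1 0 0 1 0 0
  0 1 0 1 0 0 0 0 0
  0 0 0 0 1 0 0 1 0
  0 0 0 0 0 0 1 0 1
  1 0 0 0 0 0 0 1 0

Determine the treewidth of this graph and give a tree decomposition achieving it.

Treewidth 2.
One optimal decomposition is:
Bags: B1 = {0, 2, 8}  B2 = {2, 7, 8}  B3 = {2, 6, 7}  B4 = {2, 4, 6}  B5 = {2, 3, 4}  B6 = {2, 3, 5}  B7 = {1, 2, 5}
Tree: B1–B2, B2–B3, B3–B4, B4–B5, B5–B6, B6–B7

Each bag holds 3 vertices, so the decomposition has width 2, which upper-bounds the treewidth. Since 2–0–8–7–6–4–3–5–1–2 is a cycle in G, G is not acyclic. Forests are exactly the graphs of treewidth ≤ 1, so tw(G) ≥ 2. The upper and lower bounds meet at 2, so that is the treewidth.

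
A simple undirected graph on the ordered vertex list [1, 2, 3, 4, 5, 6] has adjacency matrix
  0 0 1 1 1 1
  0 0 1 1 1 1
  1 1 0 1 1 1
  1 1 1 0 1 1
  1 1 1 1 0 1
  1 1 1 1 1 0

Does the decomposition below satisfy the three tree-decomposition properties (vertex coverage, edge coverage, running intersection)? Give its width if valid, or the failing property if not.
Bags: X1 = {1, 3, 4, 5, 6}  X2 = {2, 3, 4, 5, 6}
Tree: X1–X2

Checking the three conditions: (i) the bags cover all of {1, 2, 3, 4, 5, 6}; (ii) for each edge, some bag contains both endpoints; (iii) the bags containing any fixed vertex form a subtree. All hold, so the decomposition is valid with width 5 − 1 = 4.

Yes; width 4.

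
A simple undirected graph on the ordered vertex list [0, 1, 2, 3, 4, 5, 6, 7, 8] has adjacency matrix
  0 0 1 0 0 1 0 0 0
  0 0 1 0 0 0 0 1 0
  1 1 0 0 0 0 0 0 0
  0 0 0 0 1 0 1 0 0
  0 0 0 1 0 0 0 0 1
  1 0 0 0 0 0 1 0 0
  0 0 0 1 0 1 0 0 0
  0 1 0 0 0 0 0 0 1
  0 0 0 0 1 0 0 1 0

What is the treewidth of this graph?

2

A width-2 tree decomposition is:
Bags: B1 = {4, 7, 8}  B2 = {1, 4, 7}  B3 = {1, 2, 4}  B4 = {0, 2, 4}  B5 = {0, 4, 5}  B6 = {4, 5, 6}  B7 = {3, 4, 6}
Tree: B1–B2, B2–B3, B3–B4, B4–B5, B5–B6, B6–B7
Every bag has size at most 3, so the width is 3 − 1 = 2 and tw(G) ≤ 2. Since 4–8–7–1–2–0–5–6–3–4 is a cycle in G, G is not acyclic. Forests are exactly the graphs of treewidth ≤ 1, so tw(G) ≥ 2. Combining the bounds, tw(G) = 2.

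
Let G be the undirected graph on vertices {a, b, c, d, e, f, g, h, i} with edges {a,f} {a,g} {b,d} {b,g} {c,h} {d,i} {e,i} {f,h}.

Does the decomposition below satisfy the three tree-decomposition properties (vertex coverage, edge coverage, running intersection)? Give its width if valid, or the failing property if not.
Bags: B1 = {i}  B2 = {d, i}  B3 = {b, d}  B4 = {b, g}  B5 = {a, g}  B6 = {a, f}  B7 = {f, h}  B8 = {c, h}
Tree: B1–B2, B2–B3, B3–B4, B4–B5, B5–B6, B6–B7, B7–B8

A tree decomposition must satisfy three properties: every vertex lies in some bag; for every edge, both endpoints lie together in some bag; and for every vertex, the bags containing it form a connected subtree. Here vertex e appears in no bag, so the decomposition is invalid.

No — vertex e appears in no bag.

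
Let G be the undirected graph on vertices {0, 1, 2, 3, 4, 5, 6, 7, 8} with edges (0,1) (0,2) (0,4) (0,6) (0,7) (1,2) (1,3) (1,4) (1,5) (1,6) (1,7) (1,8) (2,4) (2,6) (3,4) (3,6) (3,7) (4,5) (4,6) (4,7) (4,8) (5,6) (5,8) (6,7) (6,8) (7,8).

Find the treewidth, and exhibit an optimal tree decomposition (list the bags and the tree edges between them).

Treewidth 4.
One such decomposition:
Bags: B1 = {0, 1, 2, 4, 6}  B2 = {0, 1, 4, 6, 7}  B3 = {1, 4, 6, 7, 8}  B4 = {1, 4, 5, 6, 8}  B5 = {1, 3, 4, 6, 7}
Tree: B1–B2, B2–B3, B3–B4, B3–B5

Every bag has size at most 5, so the width is 5 − 1 = 4 and tw(G) ≤ 4. For the lower bound, the 5 vertices {0, 1, 2, 4, 6} are pairwise adjacent, and any tree decomposition puts a clique entirely inside one bag — forcing width ≥ 4. Combining the bounds, tw(G) = 4.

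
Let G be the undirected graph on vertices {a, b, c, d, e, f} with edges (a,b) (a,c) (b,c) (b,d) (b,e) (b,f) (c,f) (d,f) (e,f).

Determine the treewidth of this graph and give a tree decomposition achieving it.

Treewidth 2.
Bags: B1 = {b, d, f}  B2 = {b, c, f}  B3 = {a, b, c}  B4 = {b, e, f}
Tree: B1–B2, B2–B3, B1–B4

The largest bag has 3 vertices, giving width 2; this decomposition certifies tw(G) ≤ 2. For the lower bound, the 3 vertices {a, b, c} are pairwise adjacent, and any tree decomposition puts a clique entirely inside one bag — forcing width ≥ 2. The upper and lower bounds meet at 2, so that is the treewidth.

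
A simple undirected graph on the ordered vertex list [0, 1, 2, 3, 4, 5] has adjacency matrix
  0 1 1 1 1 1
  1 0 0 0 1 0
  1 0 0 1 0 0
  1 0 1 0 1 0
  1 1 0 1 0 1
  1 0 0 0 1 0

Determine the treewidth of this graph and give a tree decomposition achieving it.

Treewidth 2.
One optimal decomposition is:
Bags: B1 = {0, 4, 5}  B2 = {0, 3, 4}  B3 = {0, 2, 3}  B4 = {0, 1, 4}
Tree: B1–B2, B2–B3, B1–B4

The largest bag has 3 vertices, giving width 2; this decomposition certifies tw(G) ≤ 2. On the other hand G contains the 3-clique {0, 2, 3}. A clique must lie in a single bag of any decomposition, so no decomposition can have width below 2. Combining the bounds, tw(G) = 2.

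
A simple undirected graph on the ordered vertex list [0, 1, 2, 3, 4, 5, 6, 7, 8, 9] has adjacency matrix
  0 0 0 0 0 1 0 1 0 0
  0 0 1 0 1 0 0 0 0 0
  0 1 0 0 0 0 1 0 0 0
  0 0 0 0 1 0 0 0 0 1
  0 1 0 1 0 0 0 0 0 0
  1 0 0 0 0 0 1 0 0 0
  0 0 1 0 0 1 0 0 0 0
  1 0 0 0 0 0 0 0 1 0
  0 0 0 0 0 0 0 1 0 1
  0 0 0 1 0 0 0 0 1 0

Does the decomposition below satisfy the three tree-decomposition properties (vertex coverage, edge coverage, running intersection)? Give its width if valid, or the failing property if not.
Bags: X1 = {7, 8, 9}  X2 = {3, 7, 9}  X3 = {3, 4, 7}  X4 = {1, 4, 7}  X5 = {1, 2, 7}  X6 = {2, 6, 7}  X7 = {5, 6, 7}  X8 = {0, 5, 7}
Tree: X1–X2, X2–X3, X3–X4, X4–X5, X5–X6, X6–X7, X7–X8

Yes; width 2.

Checking the three conditions: (i) the bags cover all of {0, 1, 2, 3, 4, 5, 6, 7, 8, 9}; (ii) for each edge, some bag contains both endpoints; (iii) the bags containing any fixed vertex form a subtree. All hold, so the decomposition is valid with width 3 − 1 = 2.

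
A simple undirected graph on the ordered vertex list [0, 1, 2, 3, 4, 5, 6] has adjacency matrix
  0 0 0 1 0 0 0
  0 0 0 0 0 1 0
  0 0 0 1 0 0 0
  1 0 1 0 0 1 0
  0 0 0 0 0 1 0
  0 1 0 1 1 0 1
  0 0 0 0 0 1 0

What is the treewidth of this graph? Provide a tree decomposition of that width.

Each bag holds 2 vertices, so the decomposition has width 1, which upper-bounds the treewidth. G has an edge, so its treewidth is at least 1. Therefore the treewidth is 1.

Treewidth 1.
One optimal decomposition is:
Bags: B1 = {4, 5}  B2 = {3, 5}  B3 = {0, 3}  B4 = {2, 3}  B5 = {5, 6}  B6 = {1, 5}
Tree: B1–B2, B2–B3, B2–B4, B1–B5, B1–B6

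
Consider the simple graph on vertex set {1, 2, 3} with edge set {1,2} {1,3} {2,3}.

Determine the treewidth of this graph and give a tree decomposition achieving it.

Treewidth 2.
One optimal decomposition is:
Bags: B1 = {1, 2, 3}
Tree: (single bag)

A single bag containing all 3 vertices is trivially a valid decomposition of width 2. Conversely, {1, 2, 3} is a clique of size 3, and the vertices of any clique must share a bag in every tree decomposition; so some bag has ≥ 3 vertices and tw(G) ≥ 2. Combining the bounds, tw(G) = 2.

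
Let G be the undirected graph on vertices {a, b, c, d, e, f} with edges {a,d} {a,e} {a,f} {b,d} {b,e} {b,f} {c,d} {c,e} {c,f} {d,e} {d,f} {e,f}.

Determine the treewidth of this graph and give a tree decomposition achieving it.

Treewidth 3.
Bags: B1 = {b, d, e, f}  B2 = {a, d, e, f}  B3 = {c, d, e, f}
Tree: B1–B2, B2–B3

Every bag has size at most 4, so the width is 4 − 1 = 3 and tw(G) ≤ 3. For the lower bound, the 4 vertices {c, d, e, f} are pairwise adjacent, and any tree decomposition puts a clique entirely inside one bag — forcing width ≥ 3. The upper and lower bounds meet at 3, so that is the treewidth.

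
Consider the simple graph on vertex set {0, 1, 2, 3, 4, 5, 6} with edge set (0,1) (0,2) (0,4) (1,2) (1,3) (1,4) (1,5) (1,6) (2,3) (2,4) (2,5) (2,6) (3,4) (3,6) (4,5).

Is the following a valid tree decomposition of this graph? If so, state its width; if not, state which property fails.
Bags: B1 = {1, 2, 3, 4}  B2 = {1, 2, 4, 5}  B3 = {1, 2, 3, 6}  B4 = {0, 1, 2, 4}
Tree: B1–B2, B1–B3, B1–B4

Checking the three conditions: (i) the bags cover all of {0, 1, 2, 3, 4, 5, 6}; (ii) for each edge, some bag contains both endpoints; (iii) the bags containing any fixed vertex form a subtree. All hold, so the decomposition is valid with width 4 − 1 = 3.

Yes; width 3.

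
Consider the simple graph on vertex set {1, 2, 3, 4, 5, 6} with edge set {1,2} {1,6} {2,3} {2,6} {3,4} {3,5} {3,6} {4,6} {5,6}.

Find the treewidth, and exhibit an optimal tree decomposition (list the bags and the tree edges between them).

Treewidth 2.
Bags: B1 = {2, 3, 6}  B2 = {3, 5, 6}  B3 = {1, 2, 6}  B4 = {3, 4, 6}
Tree: B1–B2, B1–B3, B1–B4

The largest bag has 3 vertices, giving width 2; this decomposition certifies tw(G) ≤ 2. For the lower bound, the 3 vertices {1, 2, 6} are pairwise adjacent, and any tree decomposition puts a clique entirely inside one bag — forcing width ≥ 2. Combining the bounds, tw(G) = 2.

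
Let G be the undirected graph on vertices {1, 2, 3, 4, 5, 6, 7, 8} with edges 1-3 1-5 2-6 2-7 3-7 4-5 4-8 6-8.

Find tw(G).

A width-2 tree decomposition is:
Bags: B1 = {2, 3, 7}  B2 = {1, 2, 3}  B3 = {1, 2, 5}  B4 = {2, 4, 5}  B5 = {2, 4, 8}  B6 = {2, 6, 8}
Tree: B1–B2, B2–B3, B3–B4, B4–B5, B5–B6
The largest bag has 3 vertices, giving width 2; this decomposition certifies tw(G) ≤ 2. For the lower bound, G contains the cycle 2–7–3–1–5–4–8–6–2, so G is not a forest; only forests have treewidth ≤ 1, hence tw(G) ≥ 2. Hence tw(G) = 2 exactly.

2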